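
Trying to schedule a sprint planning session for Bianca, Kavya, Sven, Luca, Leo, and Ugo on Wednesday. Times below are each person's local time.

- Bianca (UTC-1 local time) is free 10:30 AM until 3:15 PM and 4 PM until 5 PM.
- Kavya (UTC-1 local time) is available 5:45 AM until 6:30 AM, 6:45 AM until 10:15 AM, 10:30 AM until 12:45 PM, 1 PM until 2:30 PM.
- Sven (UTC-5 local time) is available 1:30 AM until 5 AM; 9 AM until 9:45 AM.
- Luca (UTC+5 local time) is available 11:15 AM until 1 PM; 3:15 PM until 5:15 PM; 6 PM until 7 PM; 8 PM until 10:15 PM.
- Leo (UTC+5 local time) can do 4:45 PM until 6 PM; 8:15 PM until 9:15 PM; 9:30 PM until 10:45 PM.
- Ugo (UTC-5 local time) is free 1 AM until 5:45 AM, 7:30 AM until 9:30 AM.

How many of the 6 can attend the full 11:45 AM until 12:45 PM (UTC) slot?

Bianca in UTC: 11:30-16:15, 17:00-18:00 (add 1h to convert from UTC-1).
Kavya in UTC: 06:45-07:30, 07:45-11:15, 11:30-13:45, 14:00-15:30 (add 1h to convert from UTC-1).
Sven in UTC: 06:30-10:00, 14:00-14:45 (add 5h to convert from UTC-5).
Luca in UTC: 06:15-08:00, 10:15-12:15, 13:00-14:00, 15:00-17:15 (subtract 5h to convert from UTC+5).
Leo in UTC: 11:45-13:00, 15:15-16:15, 16:30-17:45 (subtract 5h to convert from UTC+5).
Ugo in UTC: 06:00-10:45, 12:30-14:30 (add 5h to convert from UTC-5).
Bianca, Kavya, and Leo can make the full 11:45-12:45 slot — that's 3.

3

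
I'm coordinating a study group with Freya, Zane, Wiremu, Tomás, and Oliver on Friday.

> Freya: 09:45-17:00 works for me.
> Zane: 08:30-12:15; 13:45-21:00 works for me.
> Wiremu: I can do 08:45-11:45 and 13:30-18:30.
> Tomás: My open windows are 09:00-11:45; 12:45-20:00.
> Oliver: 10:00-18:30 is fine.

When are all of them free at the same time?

Freya ∩ Zane: 09:45-12:15, 13:45-17:00.
Freya ∩ Zane ∩ Wiremu: 09:45-11:45, 13:45-17:00.
Freya ∩ Zane ∩ Wiremu ∩ Tomás: 09:45-11:45, 13:45-17:00.
Freya ∩ Zane ∩ Wiremu ∩ Tomás ∩ Oliver: 10:00-11:45, 13:45-17:00.
So the common availability across everyone is 10:00-11:45, 13:45-17:00.

10:00-11:45, 13:45-17:00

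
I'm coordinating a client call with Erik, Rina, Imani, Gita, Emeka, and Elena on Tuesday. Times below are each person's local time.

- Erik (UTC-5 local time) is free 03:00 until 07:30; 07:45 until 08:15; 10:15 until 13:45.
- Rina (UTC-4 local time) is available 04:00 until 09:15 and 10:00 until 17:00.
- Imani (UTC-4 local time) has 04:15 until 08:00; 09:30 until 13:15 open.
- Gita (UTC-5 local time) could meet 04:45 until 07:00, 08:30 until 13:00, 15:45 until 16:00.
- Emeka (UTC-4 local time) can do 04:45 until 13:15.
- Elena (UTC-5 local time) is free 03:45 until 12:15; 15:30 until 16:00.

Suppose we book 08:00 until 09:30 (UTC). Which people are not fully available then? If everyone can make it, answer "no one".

Elena, Emeka, Gita, Imani

Erik in UTC: 08:00-12:30, 12:45-13:15, 15:15-18:45 (add 5h to convert from UTC-5).
Rina in UTC: 08:00-13:15, 14:00-21:00 (add 4h to convert from UTC-4).
Imani in UTC: 08:15-12:00, 13:30-17:15 (add 4h to convert from UTC-4).
Gita in UTC: 09:45-12:00, 13:30-18:00, 20:45-21:00 (add 5h to convert from UTC-5).
Emeka in UTC: 08:45-17:15 (add 4h to convert from UTC-4).
Elena in UTC: 08:45-17:15, 20:30-21:00 (add 5h to convert from UTC-5).
Erik: free for 08:00-09:30. Rina: free for 08:00-09:30. Imani: not fully free for 08:00-09:30. Gita: not fully free for 08:00-09:30. Emeka: not fully free for 08:00-09:30. Elena: not fully free for 08:00-09:30.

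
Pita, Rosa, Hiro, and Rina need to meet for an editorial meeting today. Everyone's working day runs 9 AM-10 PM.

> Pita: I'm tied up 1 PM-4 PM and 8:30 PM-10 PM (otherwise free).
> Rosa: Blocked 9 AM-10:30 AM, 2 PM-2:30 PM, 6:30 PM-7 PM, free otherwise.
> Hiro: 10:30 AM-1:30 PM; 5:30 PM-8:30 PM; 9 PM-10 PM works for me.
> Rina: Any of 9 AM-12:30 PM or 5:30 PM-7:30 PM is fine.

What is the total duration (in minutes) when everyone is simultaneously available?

210

Pita free: 09:00-13:00, 16:00-20:30 (invert busy blocks within the working day).
Rosa free: 10:30-14:00, 14:30-18:30, 19:00-22:00 (invert busy blocks within the working day).
Hiro free: 10:30-13:30, 17:30-20:30, 21:00-22:00.
Rina free: 09:00-12:30, 17:30-19:30.
Pita ∩ Rosa: 10:30-13:00, 16:00-18:30, 19:00-20:30.
Pita ∩ Rosa ∩ Hiro: 10:30-13:00, 17:30-18:30, 19:00-20:30.
Pita ∩ Rosa ∩ Hiro ∩ Rina: 10:30-12:30, 17:30-18:30, 19:00-19:30.
Summing the common windows: 120 + 60 + 30 = 210 minutes.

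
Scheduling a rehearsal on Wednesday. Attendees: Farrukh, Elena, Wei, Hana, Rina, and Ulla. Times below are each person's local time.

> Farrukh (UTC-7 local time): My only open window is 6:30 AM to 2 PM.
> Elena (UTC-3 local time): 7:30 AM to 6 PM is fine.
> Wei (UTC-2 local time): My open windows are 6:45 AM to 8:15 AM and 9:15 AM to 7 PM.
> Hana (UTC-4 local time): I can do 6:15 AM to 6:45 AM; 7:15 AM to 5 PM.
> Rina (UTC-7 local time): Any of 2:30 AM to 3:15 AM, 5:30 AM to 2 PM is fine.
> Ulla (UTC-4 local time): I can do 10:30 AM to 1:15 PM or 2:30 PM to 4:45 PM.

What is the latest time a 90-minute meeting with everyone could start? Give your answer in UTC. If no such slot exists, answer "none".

19:15

Farrukh in UTC: 13:30-21:00 (add 7h to convert from UTC-7).
Elena in UTC: 10:30-21:00 (add 3h to convert from UTC-3).
Wei in UTC: 08:45-10:15, 11:15-21:00 (add 2h to convert from UTC-2).
Hana in UTC: 10:15-10:45, 11:15-21:00 (add 4h to convert from UTC-4).
Rina in UTC: 09:30-10:15, 12:30-21:00 (add 7h to convert from UTC-7).
Ulla in UTC: 14:30-17:15, 18:30-20:45 (add 4h to convert from UTC-4).
Farrukh ∩ Elena: 13:30-21:00.
Farrukh ∩ Elena ∩ Wei: 13:30-21:00.
Farrukh ∩ Elena ∩ Wei ∩ Hana: 13:30-21:00.
Farrukh ∩ Elena ∩ Wei ∩ Hana ∩ Rina: 13:30-21:00.
Farrukh ∩ Elena ∩ Wei ∩ Hana ∩ Rina ∩ Ulla: 14:30-17:15, 18:30-20:45.
The last common window of at least 90 minutes is 18:30-20:45; a 90-minute meeting can start as late as 19:15 and still end by 20:45.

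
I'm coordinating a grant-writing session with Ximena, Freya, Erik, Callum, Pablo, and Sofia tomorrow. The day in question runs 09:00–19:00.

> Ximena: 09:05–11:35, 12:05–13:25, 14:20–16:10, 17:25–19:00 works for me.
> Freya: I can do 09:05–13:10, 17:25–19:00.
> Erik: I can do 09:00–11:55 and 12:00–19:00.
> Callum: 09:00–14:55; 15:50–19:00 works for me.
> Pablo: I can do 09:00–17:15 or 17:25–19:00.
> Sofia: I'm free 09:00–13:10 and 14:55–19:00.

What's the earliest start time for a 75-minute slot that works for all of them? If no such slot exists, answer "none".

Ximena ∩ Freya: 09:05-11:35, 12:05-13:10, 17:25-19:00.
Ximena ∩ Freya ∩ Erik: 09:05-11:35, 12:05-13:10, 17:25-19:00.
Ximena ∩ Freya ∩ Erik ∩ Callum: 09:05-11:35, 12:05-13:10, 17:25-19:00.
Ximena ∩ Freya ∩ Erik ∩ Callum ∩ Pablo: 09:05-11:35, 12:05-13:10, 17:25-19:00.
Ximena ∩ Freya ∩ Erik ∩ Callum ∩ Pablo ∩ Sofia: 09:05-11:35, 12:05-13:10, 17:25-19:00.
The first common window of at least 75 minutes is 09:05-11:35, so the earliest start is 09:05.

09:05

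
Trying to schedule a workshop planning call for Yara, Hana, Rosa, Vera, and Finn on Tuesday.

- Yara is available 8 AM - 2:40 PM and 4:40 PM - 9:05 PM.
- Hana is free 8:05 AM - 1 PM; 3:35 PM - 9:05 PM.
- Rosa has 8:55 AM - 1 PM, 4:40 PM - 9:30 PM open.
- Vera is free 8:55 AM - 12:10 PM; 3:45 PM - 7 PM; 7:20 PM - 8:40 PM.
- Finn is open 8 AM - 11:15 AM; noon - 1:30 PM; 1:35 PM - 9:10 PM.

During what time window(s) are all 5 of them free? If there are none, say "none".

08:55-11:15, 12:00-12:10, 16:40-19:00, 19:20-20:40

Yara ∩ Hana: 08:05-13:00, 16:40-21:05.
Yara ∩ Hana ∩ Rosa: 08:55-13:00, 16:40-21:05.
Yara ∩ Hana ∩ Rosa ∩ Vera: 08:55-12:10, 16:40-19:00, 19:20-20:40.
Yara ∩ Hana ∩ Rosa ∩ Vera ∩ Finn: 08:55-11:15, 12:00-12:10, 16:40-19:00, 19:20-20:40.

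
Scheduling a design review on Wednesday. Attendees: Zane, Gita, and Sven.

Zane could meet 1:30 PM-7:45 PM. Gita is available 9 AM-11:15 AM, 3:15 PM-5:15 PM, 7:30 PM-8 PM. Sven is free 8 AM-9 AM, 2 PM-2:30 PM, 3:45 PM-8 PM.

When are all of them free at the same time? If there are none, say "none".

15:45-17:15, 19:30-19:45

Zane ∩ Gita: 15:15-17:15, 19:30-19:45.
Zane ∩ Gita ∩ Sven: 15:45-17:15, 19:30-19:45.
So the common availability across everyone is 15:45-17:15, 19:30-19:45.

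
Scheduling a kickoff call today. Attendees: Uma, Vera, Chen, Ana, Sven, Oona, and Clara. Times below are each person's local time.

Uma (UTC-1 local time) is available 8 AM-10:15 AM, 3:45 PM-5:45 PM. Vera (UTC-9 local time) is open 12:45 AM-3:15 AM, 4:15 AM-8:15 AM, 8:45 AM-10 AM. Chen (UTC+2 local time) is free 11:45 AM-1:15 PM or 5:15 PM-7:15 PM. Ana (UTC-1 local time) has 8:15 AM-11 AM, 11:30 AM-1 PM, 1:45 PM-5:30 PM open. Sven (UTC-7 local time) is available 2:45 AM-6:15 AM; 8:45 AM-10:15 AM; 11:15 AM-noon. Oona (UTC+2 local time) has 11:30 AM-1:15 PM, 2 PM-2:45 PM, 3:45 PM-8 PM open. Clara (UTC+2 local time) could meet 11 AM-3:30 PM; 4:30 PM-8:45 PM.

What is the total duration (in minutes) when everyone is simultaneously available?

120

Uma in UTC: 09:00-11:15, 16:45-18:45 (add 1h to convert from UTC-1).
Vera in UTC: 09:45-12:15, 13:15-17:15, 17:45-19:00 (add 9h to convert from UTC-9).
Chen in UTC: 09:45-11:15, 15:15-17:15 (subtract 2h to convert from UTC+2).
Ana in UTC: 09:15-12:00, 12:30-14:00, 14:45-18:30 (add 1h to convert from UTC-1).
Sven in UTC: 09:45-13:15, 15:45-17:15, 18:15-19:00 (add 7h to convert from UTC-7).
Oona in UTC: 09:30-11:15, 12:00-12:45, 13:45-18:00 (subtract 2h to convert from UTC+2).
Clara in UTC: 09:00-13:30, 14:30-18:45 (subtract 2h to convert from UTC+2).
Uma ∩ Vera: 09:45-11:15, 16:45-17:15, 17:45-18:45.
Uma ∩ Vera ∩ Chen: 09:45-11:15, 16:45-17:15.
Uma ∩ Vera ∩ Chen ∩ Ana: 09:45-11:15, 16:45-17:15.
Uma ∩ Vera ∩ Chen ∩ Ana ∩ Sven: 09:45-11:15, 16:45-17:15.
Uma ∩ Vera ∩ Chen ∩ Ana ∩ Sven ∩ Oona: 09:45-11:15, 16:45-17:15.
Uma ∩ Vera ∩ Chen ∩ Ana ∩ Sven ∩ Oona ∩ Clara: 09:45-11:15, 16:45-17:15.
So the common availability across everyone is 09:45-11:15, 16:45-17:15.
Summing the common windows: 90 + 30 = 120 minutes.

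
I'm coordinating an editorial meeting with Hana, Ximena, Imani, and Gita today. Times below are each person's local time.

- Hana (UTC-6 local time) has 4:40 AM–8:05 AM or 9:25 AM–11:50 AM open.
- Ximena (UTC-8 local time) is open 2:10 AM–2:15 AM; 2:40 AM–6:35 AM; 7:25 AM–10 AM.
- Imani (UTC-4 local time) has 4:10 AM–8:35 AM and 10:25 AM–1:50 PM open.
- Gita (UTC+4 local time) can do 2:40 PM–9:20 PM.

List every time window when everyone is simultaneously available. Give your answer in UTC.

10:40-12:35, 15:25-17:20

Hana in UTC: 10:40-14:05, 15:25-17:50 (add 6h to convert from UTC-6).
Ximena in UTC: 10:10-10:15, 10:40-14:35, 15:25-18:00 (add 8h to convert from UTC-8).
Imani in UTC: 08:10-12:35, 14:25-17:50 (add 4h to convert from UTC-4).
Gita in UTC: 10:40-17:20 (subtract 4h to convert from UTC+4).
Hana ∩ Ximena: 10:40-14:05, 15:25-17:50.
Hana ∩ Ximena ∩ Imani: 10:40-12:35, 15:25-17:50.
Hana ∩ Ximena ∩ Imani ∩ Gita: 10:40-12:35, 15:25-17:20.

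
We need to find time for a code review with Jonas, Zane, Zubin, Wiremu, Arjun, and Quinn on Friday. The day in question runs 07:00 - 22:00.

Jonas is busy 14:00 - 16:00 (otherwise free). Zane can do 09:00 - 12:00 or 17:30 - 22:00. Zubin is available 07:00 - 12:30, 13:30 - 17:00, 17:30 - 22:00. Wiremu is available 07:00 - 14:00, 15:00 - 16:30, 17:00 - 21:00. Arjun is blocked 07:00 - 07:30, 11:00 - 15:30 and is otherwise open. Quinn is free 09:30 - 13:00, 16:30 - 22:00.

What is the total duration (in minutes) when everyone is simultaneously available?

Jonas free: 07:00-14:00, 16:00-22:00 (invert busy blocks within the working day).
Zane free: 09:00-12:00, 17:30-22:00.
Zubin free: 07:00-12:30, 13:30-17:00, 17:30-22:00.
Wiremu free: 07:00-14:00, 15:00-16:30, 17:00-21:00.
Arjun free: 07:30-11:00, 15:30-22:00 (invert busy blocks within the working day).
Quinn free: 09:30-13:00, 16:30-22:00.
Jonas ∩ Zane: 09:00-12:00, 17:30-22:00.
Jonas ∩ Zane ∩ Zubin: 09:00-12:00, 17:30-22:00.
Jonas ∩ Zane ∩ Zubin ∩ Wiremu: 09:00-12:00, 17:30-21:00.
Jonas ∩ Zane ∩ Zubin ∩ Wiremu ∩ Arjun: 09:00-11:00, 17:30-21:00.
Jonas ∩ Zane ∩ Zubin ∩ Wiremu ∩ Arjun ∩ Quinn: 09:30-11:00, 17:30-21:00.
So the common availability across everyone is 09:30-11:00, 17:30-21:00.
Summing the common windows: 90 + 210 = 300 minutes.

300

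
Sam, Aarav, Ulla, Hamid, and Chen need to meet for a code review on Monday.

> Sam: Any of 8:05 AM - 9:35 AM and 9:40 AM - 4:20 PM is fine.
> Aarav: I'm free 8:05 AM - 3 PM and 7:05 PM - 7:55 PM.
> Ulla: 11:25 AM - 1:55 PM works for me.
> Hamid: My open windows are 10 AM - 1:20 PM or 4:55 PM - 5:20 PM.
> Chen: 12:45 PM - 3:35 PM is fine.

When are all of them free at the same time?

12:45-13:20

Sam ∩ Aarav: 08:05-09:35, 09:40-15:00.
Sam ∩ Aarav ∩ Ulla: 11:25-13:55.
Sam ∩ Aarav ∩ Ulla ∩ Hamid: 11:25-13:20.
Sam ∩ Aarav ∩ Ulla ∩ Hamid ∩ Chen: 12:45-13:20.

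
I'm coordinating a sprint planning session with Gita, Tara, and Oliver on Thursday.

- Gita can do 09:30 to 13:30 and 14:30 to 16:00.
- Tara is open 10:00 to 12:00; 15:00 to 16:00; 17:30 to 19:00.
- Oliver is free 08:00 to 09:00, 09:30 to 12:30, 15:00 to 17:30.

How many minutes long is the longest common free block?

120

Gita ∩ Tara: 10:00-12:00, 15:00-16:00.
Gita ∩ Tara ∩ Oliver: 10:00-12:00, 15:00-16:00.
So the common availability across everyone is 10:00-12:00, 15:00-16:00.
The longest is 10:00-12:00 at 120 minutes.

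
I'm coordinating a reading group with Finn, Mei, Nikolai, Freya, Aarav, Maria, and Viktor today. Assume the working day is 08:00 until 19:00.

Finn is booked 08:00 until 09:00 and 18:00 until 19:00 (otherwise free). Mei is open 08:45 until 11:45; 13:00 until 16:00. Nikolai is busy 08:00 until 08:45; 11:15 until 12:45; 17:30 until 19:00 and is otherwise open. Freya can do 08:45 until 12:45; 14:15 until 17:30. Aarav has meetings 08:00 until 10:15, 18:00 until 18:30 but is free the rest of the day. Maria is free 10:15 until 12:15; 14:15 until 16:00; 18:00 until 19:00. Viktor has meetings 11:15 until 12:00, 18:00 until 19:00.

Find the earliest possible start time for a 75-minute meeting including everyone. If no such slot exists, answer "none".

14:15

Finn free: 09:00-18:00 (invert busy blocks within the working day).
Mei free: 08:45-11:45, 13:00-16:00.
Nikolai free: 08:45-11:15, 12:45-17:30 (invert busy blocks within the working day).
Freya free: 08:45-12:45, 14:15-17:30.
Aarav free: 10:15-18:00, 18:30-19:00 (invert busy blocks within the working day).
Maria free: 10:15-12:15, 14:15-16:00, 18:00-19:00.
Viktor free: 08:00-11:15, 12:00-18:00 (invert busy blocks within the working day).
Finn ∩ Mei: 09:00-11:45, 13:00-16:00.
Finn ∩ Mei ∩ Nikolai: 09:00-11:15, 13:00-16:00.
Finn ∩ Mei ∩ Nikolai ∩ Freya: 09:00-11:15, 14:15-16:00.
Finn ∩ Mei ∩ Nikolai ∩ Freya ∩ Aarav: 10:15-11:15, 14:15-16:00.
Finn ∩ Mei ∩ Nikolai ∩ Freya ∩ Aarav ∩ Maria: 10:15-11:15, 14:15-16:00.
Finn ∩ Mei ∩ Nikolai ∩ Freya ∩ Aarav ∩ Maria ∩ Viktor: 10:15-11:15, 14:15-16:00.
The first common window of at least 75 minutes is 14:15-16:00, so the earliest start is 14:15.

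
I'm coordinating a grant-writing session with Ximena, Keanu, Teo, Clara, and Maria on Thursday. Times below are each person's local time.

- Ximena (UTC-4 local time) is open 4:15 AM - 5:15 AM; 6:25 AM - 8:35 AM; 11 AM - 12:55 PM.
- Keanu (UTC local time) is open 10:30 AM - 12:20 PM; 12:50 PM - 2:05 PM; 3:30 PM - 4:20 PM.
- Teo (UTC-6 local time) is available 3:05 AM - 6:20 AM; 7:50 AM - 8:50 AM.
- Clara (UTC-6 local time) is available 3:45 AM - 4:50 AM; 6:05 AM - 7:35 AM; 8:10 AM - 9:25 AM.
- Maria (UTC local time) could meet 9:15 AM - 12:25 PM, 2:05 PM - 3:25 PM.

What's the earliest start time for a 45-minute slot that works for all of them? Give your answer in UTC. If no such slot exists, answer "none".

none

Ximena in UTC: 08:15-09:15, 10:25-12:35, 15:00-16:55 (add 4h to convert from UTC-4).
Keanu in UTC: 10:30-12:20, 12:50-14:05, 15:30-16:20.
Teo in UTC: 09:05-12:20, 13:50-14:50 (add 6h to convert from UTC-6).
Clara in UTC: 09:45-10:50, 12:05-13:35, 14:10-15:25 (add 6h to convert from UTC-6).
Maria in UTC: 09:15-12:25, 14:05-15:25.
Ximena ∩ Keanu: 10:30-12:20, 15:30-16:20.
Ximena ∩ Keanu ∩ Teo: 10:30-12:20.
Ximena ∩ Keanu ∩ Teo ∩ Clara: 10:30-10:50, 12:05-12:20.
Ximena ∩ Keanu ∩ Teo ∩ Clara ∩ Maria: 10:30-10:50, 12:05-12:20.
No common window is at least 45 minutes long.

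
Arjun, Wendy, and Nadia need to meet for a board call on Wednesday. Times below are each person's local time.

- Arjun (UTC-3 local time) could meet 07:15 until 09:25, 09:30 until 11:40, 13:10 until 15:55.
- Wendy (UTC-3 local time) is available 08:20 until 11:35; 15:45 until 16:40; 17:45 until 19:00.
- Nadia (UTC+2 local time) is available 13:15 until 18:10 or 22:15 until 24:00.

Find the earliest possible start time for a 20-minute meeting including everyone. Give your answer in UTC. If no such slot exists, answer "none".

11:20

Arjun in UTC: 10:15-12:25, 12:30-14:40, 16:10-18:55 (add 3h to convert from UTC-3).
Wendy in UTC: 11:20-14:35, 18:45-19:40, 20:45-22:00 (add 3h to convert from UTC-3).
Nadia in UTC: 11:15-16:10, 20:15-22:00 (subtract 2h to convert from UTC+2).
Arjun ∩ Wendy: 11:20-12:25, 12:30-14:35, 18:45-18:55.
Arjun ∩ Wendy ∩ Nadia: 11:20-12:25, 12:30-14:35.
Those are the intersection windows.
The first common window of at least 20 minutes is 11:20-12:25, so the earliest start is 11:20.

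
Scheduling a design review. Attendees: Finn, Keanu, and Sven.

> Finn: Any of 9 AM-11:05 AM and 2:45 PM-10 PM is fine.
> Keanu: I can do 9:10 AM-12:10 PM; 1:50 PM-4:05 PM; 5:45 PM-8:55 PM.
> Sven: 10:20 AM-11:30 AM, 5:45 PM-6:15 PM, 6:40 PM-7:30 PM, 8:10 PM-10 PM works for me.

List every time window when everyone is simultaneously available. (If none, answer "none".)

Finn ∩ Keanu: 09:10-11:05, 14:45-16:05, 17:45-20:55.
Finn ∩ Keanu ∩ Sven: 10:20-11:05, 17:45-18:15, 18:40-19:30, 20:10-20:55.
So the common availability across everyone is 10:20-11:05, 17:45-18:15, 18:40-19:30, 20:10-20:55.

10:20-11:05, 17:45-18:15, 18:40-19:30, 20:10-20:55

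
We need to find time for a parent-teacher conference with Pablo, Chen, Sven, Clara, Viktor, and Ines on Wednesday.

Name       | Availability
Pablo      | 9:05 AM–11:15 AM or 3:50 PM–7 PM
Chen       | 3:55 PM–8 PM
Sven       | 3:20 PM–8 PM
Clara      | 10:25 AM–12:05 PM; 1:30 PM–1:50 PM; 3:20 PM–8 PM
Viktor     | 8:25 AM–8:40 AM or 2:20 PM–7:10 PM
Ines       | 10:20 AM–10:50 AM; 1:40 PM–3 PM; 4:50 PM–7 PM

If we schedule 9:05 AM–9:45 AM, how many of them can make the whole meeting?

1

Pablo can make the full 09:05-09:45 slot — that's 1.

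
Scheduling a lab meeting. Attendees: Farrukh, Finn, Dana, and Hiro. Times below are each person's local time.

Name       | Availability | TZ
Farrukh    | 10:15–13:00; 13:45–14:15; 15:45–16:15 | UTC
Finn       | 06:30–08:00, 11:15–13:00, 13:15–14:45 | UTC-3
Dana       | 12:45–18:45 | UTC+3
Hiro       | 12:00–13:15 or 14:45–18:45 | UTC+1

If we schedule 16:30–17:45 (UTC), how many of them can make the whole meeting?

Farrukh in UTC: 10:15-13:00, 13:45-14:15, 15:45-16:15.
Finn in UTC: 09:30-11:00, 14:15-16:00, 16:15-17:45 (add 3h to convert from UTC-3).
Dana in UTC: 09:45-15:45 (subtract 3h to convert from UTC+3).
Hiro in UTC: 11:00-12:15, 13:45-17:45 (subtract 1h to convert from UTC+1).
Finn and Hiro can make the full 16:30-17:45 slot — that's 2.

2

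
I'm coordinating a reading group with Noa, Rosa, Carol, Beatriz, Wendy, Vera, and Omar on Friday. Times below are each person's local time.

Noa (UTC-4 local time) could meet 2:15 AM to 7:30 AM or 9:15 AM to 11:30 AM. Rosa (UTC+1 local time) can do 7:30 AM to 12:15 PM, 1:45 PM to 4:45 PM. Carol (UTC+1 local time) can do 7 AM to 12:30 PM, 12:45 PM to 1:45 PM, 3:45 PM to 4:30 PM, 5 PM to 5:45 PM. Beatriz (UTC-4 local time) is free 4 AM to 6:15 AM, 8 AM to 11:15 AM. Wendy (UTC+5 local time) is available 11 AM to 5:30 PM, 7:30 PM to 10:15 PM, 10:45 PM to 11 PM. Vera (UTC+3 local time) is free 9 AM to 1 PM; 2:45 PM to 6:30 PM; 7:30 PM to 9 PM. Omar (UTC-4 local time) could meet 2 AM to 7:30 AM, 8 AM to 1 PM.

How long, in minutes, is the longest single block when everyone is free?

120

Noa in UTC: 06:15-11:30, 13:15-15:30 (add 4h to convert from UTC-4).
Rosa in UTC: 06:30-11:15, 12:45-15:45 (subtract 1h to convert from UTC+1).
Carol in UTC: 06:00-11:30, 11:45-12:45, 14:45-15:30, 16:00-16:45 (subtract 1h to convert from UTC+1).
Beatriz in UTC: 08:00-10:15, 12:00-15:15 (add 4h to convert from UTC-4).
Wendy in UTC: 06:00-12:30, 14:30-17:15, 17:45-18:00 (subtract 5h to convert from UTC+5).
Vera in UTC: 06:00-10:00, 11:45-15:30, 16:30-18:00 (subtract 3h to convert from UTC+3).
Omar in UTC: 06:00-11:30, 12:00-17:00 (add 4h to convert from UTC-4).
Noa ∩ Rosa: 06:30-11:15, 13:15-15:30.
Noa ∩ Rosa ∩ Carol: 06:30-11:15, 14:45-15:30.
Noa ∩ Rosa ∩ Carol ∩ Beatriz: 08:00-10:15, 14:45-15:15.
Noa ∩ Rosa ∩ Carol ∩ Beatriz ∩ Wendy: 08:00-10:15, 14:45-15:15.
Noa ∩ Rosa ∩ Carol ∩ Beatriz ∩ Wendy ∩ Vera: 08:00-10:00, 14:45-15:15.
Noa ∩ Rosa ∩ Carol ∩ Beatriz ∩ Wendy ∩ Vera ∩ Omar: 08:00-10:00, 14:45-15:15.
Those are the intersection windows.
The longest is 08:00-10:00 at 120 minutes.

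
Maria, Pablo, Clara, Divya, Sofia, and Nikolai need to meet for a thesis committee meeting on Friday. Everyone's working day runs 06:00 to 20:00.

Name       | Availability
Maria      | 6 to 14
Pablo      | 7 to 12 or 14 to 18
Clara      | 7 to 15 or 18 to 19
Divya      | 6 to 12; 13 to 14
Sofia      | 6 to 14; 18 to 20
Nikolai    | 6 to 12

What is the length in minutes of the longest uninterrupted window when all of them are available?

300

Maria ∩ Pablo: 07:00-12:00.
Maria ∩ Pablo ∩ Clara: 07:00-12:00.
Maria ∩ Pablo ∩ Clara ∩ Divya: 07:00-12:00.
Maria ∩ Pablo ∩ Clara ∩ Divya ∩ Sofia: 07:00-12:00.
Maria ∩ Pablo ∩ Clara ∩ Divya ∩ Sofia ∩ Nikolai: 07:00-12:00.
Those are the intersection windows.
The longest is 07:00-12:00 at 300 minutes.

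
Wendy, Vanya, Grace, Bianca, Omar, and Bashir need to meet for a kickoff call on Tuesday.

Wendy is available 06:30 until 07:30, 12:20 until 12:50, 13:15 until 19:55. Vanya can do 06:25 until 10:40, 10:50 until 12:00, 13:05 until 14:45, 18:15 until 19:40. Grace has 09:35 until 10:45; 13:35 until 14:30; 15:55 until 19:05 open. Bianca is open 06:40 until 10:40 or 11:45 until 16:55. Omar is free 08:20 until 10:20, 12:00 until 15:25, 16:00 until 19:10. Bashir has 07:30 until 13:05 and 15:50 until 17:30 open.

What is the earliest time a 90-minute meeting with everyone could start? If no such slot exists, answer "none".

Wendy ∩ Vanya: 06:30-07:30, 13:15-14:45, 18:15-19:40.
Wendy ∩ Vanya ∩ Grace: 13:35-14:30, 18:15-19:05.
Wendy ∩ Vanya ∩ Grace ∩ Bianca: 13:35-14:30.
Wendy ∩ Vanya ∩ Grace ∩ Bianca ∩ Omar: 13:35-14:30.
Wendy ∩ Vanya ∩ Grace ∩ Bianca ∩ Omar ∩ Bashir: ∅.
There is no time when everyone is free.
No common window is at least 90 minutes long.

none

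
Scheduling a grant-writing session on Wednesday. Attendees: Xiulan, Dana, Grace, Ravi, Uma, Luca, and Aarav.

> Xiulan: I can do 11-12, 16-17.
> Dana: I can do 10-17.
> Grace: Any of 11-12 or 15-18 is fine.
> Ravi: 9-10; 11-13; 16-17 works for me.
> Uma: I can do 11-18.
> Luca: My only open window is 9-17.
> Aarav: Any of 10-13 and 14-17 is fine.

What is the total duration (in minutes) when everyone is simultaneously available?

Xiulan ∩ Dana: 11:00-12:00, 16:00-17:00.
Xiulan ∩ Dana ∩ Grace: 11:00-12:00, 16:00-17:00.
Xiulan ∩ Dana ∩ Grace ∩ Ravi: 11:00-12:00, 16:00-17:00.
Xiulan ∩ Dana ∩ Grace ∩ Ravi ∩ Uma: 11:00-12:00, 16:00-17:00.
Xiulan ∩ Dana ∩ Grace ∩ Ravi ∩ Uma ∩ Luca: 11:00-12:00, 16:00-17:00.
Xiulan ∩ Dana ∩ Grace ∩ Ravi ∩ Uma ∩ Luca ∩ Aarav: 11:00-12:00, 16:00-17:00.
Summing the common windows: 60 + 60 = 120 minutes.

120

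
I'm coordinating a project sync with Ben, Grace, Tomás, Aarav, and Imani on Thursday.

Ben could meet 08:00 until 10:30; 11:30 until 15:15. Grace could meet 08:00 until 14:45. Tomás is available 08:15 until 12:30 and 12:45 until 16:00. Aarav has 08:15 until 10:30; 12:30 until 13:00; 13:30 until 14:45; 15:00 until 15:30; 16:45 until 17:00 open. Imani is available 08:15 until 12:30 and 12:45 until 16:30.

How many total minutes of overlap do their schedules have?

Ben ∩ Grace: 08:00-10:30, 11:30-14:45.
Ben ∩ Grace ∩ Tomás: 08:15-10:30, 11:30-12:30, 12:45-14:45.
Ben ∩ Grace ∩ Tomás ∩ Aarav: 08:15-10:30, 12:45-13:00, 13:30-14:45.
Ben ∩ Grace ∩ Tomás ∩ Aarav ∩ Imani: 08:15-10:30, 12:45-13:00, 13:30-14:45.
So the common availability across everyone is 08:15-10:30, 12:45-13:00, 13:30-14:45.
Summing the common windows: 135 + 15 + 75 = 225 minutes.

225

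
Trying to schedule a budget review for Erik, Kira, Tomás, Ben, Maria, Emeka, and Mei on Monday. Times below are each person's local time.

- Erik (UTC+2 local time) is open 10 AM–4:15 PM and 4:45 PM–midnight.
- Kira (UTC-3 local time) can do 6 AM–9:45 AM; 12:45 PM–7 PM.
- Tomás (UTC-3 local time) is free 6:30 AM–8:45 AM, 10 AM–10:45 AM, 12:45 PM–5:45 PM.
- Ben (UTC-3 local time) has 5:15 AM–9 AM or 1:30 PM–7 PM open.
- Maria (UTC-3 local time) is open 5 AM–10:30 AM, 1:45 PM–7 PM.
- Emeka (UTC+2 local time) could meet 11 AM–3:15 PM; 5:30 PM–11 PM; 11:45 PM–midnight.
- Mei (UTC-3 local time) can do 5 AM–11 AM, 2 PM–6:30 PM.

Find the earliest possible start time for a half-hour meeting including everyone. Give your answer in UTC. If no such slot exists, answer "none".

09:30

Erik in UTC: 08:00-14:15, 14:45-22:00 (subtract 2h to convert from UTC+2).
Kira in UTC: 09:00-12:45, 15:45-22:00 (add 3h to convert from UTC-3).
Tomás in UTC: 09:30-11:45, 13:00-13:45, 15:45-20:45 (add 3h to convert from UTC-3).
Ben in UTC: 08:15-12:00, 16:30-22:00 (add 3h to convert from UTC-3).
Maria in UTC: 08:00-13:30, 16:45-22:00 (add 3h to convert from UTC-3).
Emeka in UTC: 09:00-13:15, 15:30-21:00, 21:45-22:00 (subtract 2h to convert from UTC+2).
Mei in UTC: 08:00-14:00, 17:00-21:30 (add 3h to convert from UTC-3).
Erik ∩ Kira: 09:00-12:45, 15:45-22:00.
Erik ∩ Kira ∩ Tomás: 09:30-11:45, 15:45-20:45.
Erik ∩ Kira ∩ Tomás ∩ Ben: 09:30-11:45, 16:30-20:45.
Erik ∩ Kira ∩ Tomás ∩ Ben ∩ Maria: 09:30-11:45, 16:45-20:45.
Erik ∩ Kira ∩ Tomás ∩ Ben ∩ Maria ∩ Emeka: 09:30-11:45, 16:45-20:45.
Erik ∩ Kira ∩ Tomás ∩ Ben ∩ Maria ∩ Emeka ∩ Mei: 09:30-11:45, 17:00-20:45.
So the common availability across everyone is 09:30-11:45, 17:00-20:45.
The first common window of at least 30 minutes is 09:30-11:45, so the earliest start is 09:30.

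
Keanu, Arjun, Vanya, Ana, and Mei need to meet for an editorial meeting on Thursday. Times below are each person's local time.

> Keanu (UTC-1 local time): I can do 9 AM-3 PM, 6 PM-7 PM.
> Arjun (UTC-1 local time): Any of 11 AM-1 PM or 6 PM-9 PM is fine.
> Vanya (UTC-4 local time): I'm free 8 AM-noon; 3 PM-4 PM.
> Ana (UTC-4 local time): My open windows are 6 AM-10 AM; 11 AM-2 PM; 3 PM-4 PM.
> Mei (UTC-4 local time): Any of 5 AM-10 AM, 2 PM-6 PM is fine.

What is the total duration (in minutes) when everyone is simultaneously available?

180

Keanu in UTC: 10:00-16:00, 19:00-20:00 (add 1h to convert from UTC-1).
Arjun in UTC: 12:00-14:00, 19:00-22:00 (add 1h to convert from UTC-1).
Vanya in UTC: 12:00-16:00, 19:00-20:00 (add 4h to convert from UTC-4).
Ana in UTC: 10:00-14:00, 15:00-18:00, 19:00-20:00 (add 4h to convert from UTC-4).
Mei in UTC: 09:00-14:00, 18:00-22:00 (add 4h to convert from UTC-4).
Keanu ∩ Arjun: 12:00-14:00, 19:00-20:00.
Keanu ∩ Arjun ∩ Vanya: 12:00-14:00, 19:00-20:00.
Keanu ∩ Arjun ∩ Vanya ∩ Ana: 12:00-14:00, 19:00-20:00.
Keanu ∩ Arjun ∩ Vanya ∩ Ana ∩ Mei: 12:00-14:00, 19:00-20:00.
Summing the common windows: 120 + 60 = 180 minutes.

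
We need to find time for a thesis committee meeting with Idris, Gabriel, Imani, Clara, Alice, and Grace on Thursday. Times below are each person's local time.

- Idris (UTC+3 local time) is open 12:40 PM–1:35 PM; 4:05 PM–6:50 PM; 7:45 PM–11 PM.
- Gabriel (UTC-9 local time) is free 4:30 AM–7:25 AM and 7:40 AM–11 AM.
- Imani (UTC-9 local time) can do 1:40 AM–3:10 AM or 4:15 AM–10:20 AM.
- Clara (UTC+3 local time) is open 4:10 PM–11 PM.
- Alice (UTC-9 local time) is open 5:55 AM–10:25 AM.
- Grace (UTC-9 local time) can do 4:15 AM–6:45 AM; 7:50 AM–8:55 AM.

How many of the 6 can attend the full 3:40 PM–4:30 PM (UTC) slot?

3

Idris in UTC: 09:40-10:35, 13:05-15:50, 16:45-20:00 (subtract 3h to convert from UTC+3).
Gabriel in UTC: 13:30-16:25, 16:40-20:00 (add 9h to convert from UTC-9).
Imani in UTC: 10:40-12:10, 13:15-19:20 (add 9h to convert from UTC-9).
Clara in UTC: 13:10-20:00 (subtract 3h to convert from UTC+3).
Alice in UTC: 14:55-19:25 (add 9h to convert from UTC-9).
Grace in UTC: 13:15-15:45, 16:50-17:55 (add 9h to convert from UTC-9).
Imani, Clara, and Alice can make the full 15:40-16:30 slot — that's 3.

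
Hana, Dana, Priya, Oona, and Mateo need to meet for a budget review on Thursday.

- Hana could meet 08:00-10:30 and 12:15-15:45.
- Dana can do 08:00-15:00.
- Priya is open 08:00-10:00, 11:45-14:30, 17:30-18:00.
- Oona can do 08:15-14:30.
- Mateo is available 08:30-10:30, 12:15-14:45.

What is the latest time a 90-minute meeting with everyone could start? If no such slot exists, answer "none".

13:00

Hana ∩ Dana: 08:00-10:30, 12:15-15:00.
Hana ∩ Dana ∩ Priya: 08:00-10:00, 12:15-14:30.
Hana ∩ Dana ∩ Priya ∩ Oona: 08:15-10:00, 12:15-14:30.
Hana ∩ Dana ∩ Priya ∩ Oona ∩ Mateo: 08:30-10:00, 12:15-14:30.
The last common window of at least 90 minutes is 12:15-14:30; a 90-minute meeting can start as late as 13:00 and still end by 14:30.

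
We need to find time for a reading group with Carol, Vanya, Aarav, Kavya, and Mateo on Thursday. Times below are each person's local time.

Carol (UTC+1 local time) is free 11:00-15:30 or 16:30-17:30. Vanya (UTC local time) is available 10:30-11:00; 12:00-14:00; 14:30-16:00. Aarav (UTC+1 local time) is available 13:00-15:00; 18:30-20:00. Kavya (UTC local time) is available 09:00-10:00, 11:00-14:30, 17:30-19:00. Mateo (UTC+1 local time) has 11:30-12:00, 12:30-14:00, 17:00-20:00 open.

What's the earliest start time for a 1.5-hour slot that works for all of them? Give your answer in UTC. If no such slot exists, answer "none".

Carol in UTC: 10:00-14:30, 15:30-16:30 (subtract 1h to convert from UTC+1).
Vanya in UTC: 10:30-11:00, 12:00-14:00, 14:30-16:00.
Aarav in UTC: 12:00-14:00, 17:30-19:00 (subtract 1h to convert from UTC+1).
Kavya in UTC: 09:00-10:00, 11:00-14:30, 17:30-19:00.
Mateo in UTC: 10:30-11:00, 11:30-13:00, 16:00-19:00 (subtract 1h to convert from UTC+1).
Carol ∩ Vanya: 10:30-11:00, 12:00-14:00, 15:30-16:00.
Carol ∩ Vanya ∩ Aarav: 12:00-14:00.
Carol ∩ Vanya ∩ Aarav ∩ Kavya: 12:00-14:00.
Carol ∩ Vanya ∩ Aarav ∩ Kavya ∩ Mateo: 12:00-13:00.
Those are the intersection windows.
No common window is at least 90 minutes long.

none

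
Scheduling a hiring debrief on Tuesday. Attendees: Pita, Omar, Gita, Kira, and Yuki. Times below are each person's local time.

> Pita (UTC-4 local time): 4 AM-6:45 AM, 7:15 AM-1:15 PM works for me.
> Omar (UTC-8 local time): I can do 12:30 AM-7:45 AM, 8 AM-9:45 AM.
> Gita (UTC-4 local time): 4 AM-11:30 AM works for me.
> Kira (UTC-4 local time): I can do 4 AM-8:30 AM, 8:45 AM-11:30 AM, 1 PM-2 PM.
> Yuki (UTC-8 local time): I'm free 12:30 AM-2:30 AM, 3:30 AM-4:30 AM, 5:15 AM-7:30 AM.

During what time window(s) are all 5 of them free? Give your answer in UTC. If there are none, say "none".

Pita in UTC: 08:00-10:45, 11:15-17:15 (add 4h to convert from UTC-4).
Omar in UTC: 08:30-15:45, 16:00-17:45 (add 8h to convert from UTC-8).
Gita in UTC: 08:00-15:30 (add 4h to convert from UTC-4).
Kira in UTC: 08:00-12:30, 12:45-15:30, 17:00-18:00 (add 4h to convert from UTC-4).
Yuki in UTC: 08:30-10:30, 11:30-12:30, 13:15-15:30 (add 8h to convert from UTC-8).
Pita ∩ Omar: 08:30-10:45, 11:15-15:45, 16:00-17:15.
Pita ∩ Omar ∩ Gita: 08:30-10:45, 11:15-15:30.
Pita ∩ Omar ∩ Gita ∩ Kira: 08:30-10:45, 11:15-12:30, 12:45-15:30.
Pita ∩ Omar ∩ Gita ∩ Kira ∩ Yuki: 08:30-10:30, 11:30-12:30, 13:15-15:30.
Those are the intersection windows.

08:30-10:30, 11:30-12:30, 13:15-15:30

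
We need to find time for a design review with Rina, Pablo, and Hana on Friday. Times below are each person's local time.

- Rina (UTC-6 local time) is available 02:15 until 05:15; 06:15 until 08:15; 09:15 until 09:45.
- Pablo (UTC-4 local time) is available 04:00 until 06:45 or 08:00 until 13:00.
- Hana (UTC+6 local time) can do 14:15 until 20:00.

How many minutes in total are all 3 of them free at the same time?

Rina in UTC: 08:15-11:15, 12:15-14:15, 15:15-15:45 (add 6h to convert from UTC-6).
Pablo in UTC: 08:00-10:45, 12:00-17:00 (add 4h to convert from UTC-4).
Hana in UTC: 08:15-14:00 (subtract 6h to convert from UTC+6).
Rina ∩ Pablo: 08:15-10:45, 12:15-14:15, 15:15-15:45.
Rina ∩ Pablo ∩ Hana: 08:15-10:45, 12:15-14:00.
Summing the common windows: 150 + 105 = 255 minutes.

255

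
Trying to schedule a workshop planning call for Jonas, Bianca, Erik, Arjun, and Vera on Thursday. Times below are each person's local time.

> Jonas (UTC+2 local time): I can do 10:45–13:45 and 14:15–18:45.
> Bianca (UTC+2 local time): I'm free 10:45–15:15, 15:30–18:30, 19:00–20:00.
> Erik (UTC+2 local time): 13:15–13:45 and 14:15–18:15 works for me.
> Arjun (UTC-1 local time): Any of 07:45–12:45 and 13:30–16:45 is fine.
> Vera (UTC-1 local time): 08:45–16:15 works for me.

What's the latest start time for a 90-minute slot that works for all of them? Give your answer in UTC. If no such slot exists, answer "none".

14:45

Jonas in UTC: 08:45-11:45, 12:15-16:45 (subtract 2h to convert from UTC+2).
Bianca in UTC: 08:45-13:15, 13:30-16:30, 17:00-18:00 (subtract 2h to convert from UTC+2).
Erik in UTC: 11:15-11:45, 12:15-16:15 (subtract 2h to convert from UTC+2).
Arjun in UTC: 08:45-13:45, 14:30-17:45 (add 1h to convert from UTC-1).
Vera in UTC: 09:45-17:15 (add 1h to convert from UTC-1).
Jonas ∩ Bianca: 08:45-11:45, 12:15-13:15, 13:30-16:30.
Jonas ∩ Bianca ∩ Erik: 11:15-11:45, 12:15-13:15, 13:30-16:15.
Jonas ∩ Bianca ∩ Erik ∩ Arjun: 11:15-11:45, 12:15-13:15, 13:30-13:45, 14:30-16:15.
Jonas ∩ Bianca ∩ Erik ∩ Arjun ∩ Vera: 11:15-11:45, 12:15-13:15, 13:30-13:45, 14:30-16:15.
The last common window of at least 90 minutes is 14:30-16:15; a 90-minute meeting can start as late as 14:45 and still end by 16:15.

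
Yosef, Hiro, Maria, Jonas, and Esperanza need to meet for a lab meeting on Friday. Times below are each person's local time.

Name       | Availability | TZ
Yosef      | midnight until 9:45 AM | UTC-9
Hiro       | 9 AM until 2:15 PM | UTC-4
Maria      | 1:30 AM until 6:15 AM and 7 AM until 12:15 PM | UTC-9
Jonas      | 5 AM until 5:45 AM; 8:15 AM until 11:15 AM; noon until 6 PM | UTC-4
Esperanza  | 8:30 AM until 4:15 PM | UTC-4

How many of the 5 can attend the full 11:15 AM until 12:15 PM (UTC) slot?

2

Yosef in UTC: 09:00-18:45 (add 9h to convert from UTC-9).
Hiro in UTC: 13:00-18:15 (add 4h to convert from UTC-4).
Maria in UTC: 10:30-15:15, 16:00-21:15 (add 9h to convert from UTC-9).
Jonas in UTC: 09:00-09:45, 12:15-15:15, 16:00-22:00 (add 4h to convert from UTC-4).
Esperanza in UTC: 12:30-20:15 (add 4h to convert from UTC-4).
Yosef and Maria can make the full 11:15-12:15 slot — that's 2.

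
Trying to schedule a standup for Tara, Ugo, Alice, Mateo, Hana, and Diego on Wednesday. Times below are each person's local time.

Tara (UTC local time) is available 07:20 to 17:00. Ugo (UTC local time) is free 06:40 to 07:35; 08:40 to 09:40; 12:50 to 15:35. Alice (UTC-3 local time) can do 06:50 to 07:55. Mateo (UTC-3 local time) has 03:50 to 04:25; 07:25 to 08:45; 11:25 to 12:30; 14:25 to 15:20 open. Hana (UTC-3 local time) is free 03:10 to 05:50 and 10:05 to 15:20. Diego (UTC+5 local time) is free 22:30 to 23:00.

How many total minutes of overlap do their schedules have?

Tara in UTC: 07:20-17:00.
Ugo in UTC: 06:40-07:35, 08:40-09:40, 12:50-15:35.
Alice in UTC: 09:50-10:55 (add 3h to convert from UTC-3).
Mateo in UTC: 06:50-07:25, 10:25-11:45, 14:25-15:30, 17:25-18:20 (add 3h to convert from UTC-3).
Hana in UTC: 06:10-08:50, 13:05-18:20 (add 3h to convert from UTC-3).
Diego in UTC: 17:30-18:00 (subtract 5h to convert from UTC+5).
Tara ∩ Ugo: 07:20-07:35, 08:40-09:40, 12:50-15:35.
Tara ∩ Ugo ∩ Alice: ∅.
Tara ∩ Ugo ∩ Alice ∩ Mateo: ∅.
Tara ∩ Ugo ∩ Alice ∩ Mateo ∩ Hana: ∅.
Tara ∩ Ugo ∩ Alice ∩ Mateo ∩ Hana ∩ Diego: ∅.
There is no time when everyone is free.
There is no common window, so the total is 0 minutes.

0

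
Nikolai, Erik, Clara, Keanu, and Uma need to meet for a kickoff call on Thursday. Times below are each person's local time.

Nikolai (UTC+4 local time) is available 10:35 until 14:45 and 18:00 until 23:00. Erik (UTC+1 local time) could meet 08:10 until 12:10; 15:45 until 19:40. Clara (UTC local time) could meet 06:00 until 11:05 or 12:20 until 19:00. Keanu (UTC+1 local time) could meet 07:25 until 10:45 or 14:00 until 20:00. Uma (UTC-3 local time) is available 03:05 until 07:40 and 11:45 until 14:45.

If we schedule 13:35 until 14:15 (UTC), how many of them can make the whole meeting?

2

Nikolai in UTC: 06:35-10:45, 14:00-19:00 (subtract 4h to convert from UTC+4).
Erik in UTC: 07:10-11:10, 14:45-18:40 (subtract 1h to convert from UTC+1).
Clara in UTC: 06:00-11:05, 12:20-19:00.
Keanu in UTC: 06:25-09:45, 13:00-19:00 (subtract 1h to convert from UTC+1).
Uma in UTC: 06:05-10:40, 14:45-17:45 (add 3h to convert from UTC-3).
Clara and Keanu can make the full 13:35-14:15 slot — that's 2.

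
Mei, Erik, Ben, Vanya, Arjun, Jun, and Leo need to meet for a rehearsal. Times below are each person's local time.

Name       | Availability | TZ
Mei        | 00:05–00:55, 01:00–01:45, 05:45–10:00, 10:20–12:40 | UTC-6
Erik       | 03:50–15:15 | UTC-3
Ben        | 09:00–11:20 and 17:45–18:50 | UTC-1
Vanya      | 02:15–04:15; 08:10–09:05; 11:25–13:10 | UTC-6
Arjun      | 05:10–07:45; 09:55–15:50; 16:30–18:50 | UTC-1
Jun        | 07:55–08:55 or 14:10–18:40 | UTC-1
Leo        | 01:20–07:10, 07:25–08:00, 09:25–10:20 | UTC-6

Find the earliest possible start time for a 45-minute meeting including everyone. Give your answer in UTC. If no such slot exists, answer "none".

none

Mei in UTC: 06:05-06:55, 07:00-07:45, 11:45-16:00, 16:20-18:40 (add 6h to convert from UTC-6).
Erik in UTC: 06:50-18:15 (add 3h to convert from UTC-3).
Ben in UTC: 10:00-12:20, 18:45-19:50 (add 1h to convert from UTC-1).
Vanya in UTC: 08:15-10:15, 14:10-15:05, 17:25-19:10 (add 6h to convert from UTC-6).
Arjun in UTC: 06:10-08:45, 10:55-16:50, 17:30-19:50 (add 1h to convert from UTC-1).
Jun in UTC: 08:55-09:55, 15:10-19:40 (add 1h to convert from UTC-1).
Leo in UTC: 07:20-13:10, 13:25-14:00, 15:25-16:20 (add 6h to convert from UTC-6).
Mei ∩ Erik: 06:50-06:55, 07:00-07:45, 11:45-16:00, 16:20-18:15.
Mei ∩ Erik ∩ Ben: 11:45-12:20.
Mei ∩ Erik ∩ Ben ∩ Vanya: ∅.
Mei ∩ Erik ∩ Ben ∩ Vanya ∩ Arjun: ∅.
Mei ∩ Erik ∩ Ben ∩ Vanya ∩ Arjun ∩ Jun: ∅.
Mei ∩ Erik ∩ Ben ∩ Vanya ∩ Arjun ∩ Jun ∩ Leo: ∅.
There is no time when everyone is free.
No common window is at least 45 minutes long.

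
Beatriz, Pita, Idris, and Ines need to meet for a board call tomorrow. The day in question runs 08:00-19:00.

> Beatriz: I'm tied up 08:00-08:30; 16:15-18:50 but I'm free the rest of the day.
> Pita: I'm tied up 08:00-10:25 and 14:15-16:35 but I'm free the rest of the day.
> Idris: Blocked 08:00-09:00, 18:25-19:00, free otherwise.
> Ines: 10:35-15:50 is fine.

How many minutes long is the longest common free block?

220

Beatriz free: 08:30-16:15, 18:50-19:00 (invert busy blocks within the working day).
Pita free: 10:25-14:15, 16:35-19:00 (invert busy blocks within the working day).
Idris free: 09:00-18:25 (invert busy blocks within the working day).
Ines free: 10:35-15:50.
Beatriz ∩ Pita: 10:25-14:15, 18:50-19:00.
Beatriz ∩ Pita ∩ Idris: 10:25-14:15.
Beatriz ∩ Pita ∩ Idris ∩ Ines: 10:35-14:15.
The longest is 10:35-14:15 at 220 minutes.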